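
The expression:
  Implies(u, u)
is always true.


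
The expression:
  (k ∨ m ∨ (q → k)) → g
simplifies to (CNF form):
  (g ∨ q) ∧ (g ∨ ¬k) ∧ (g ∨ ¬m)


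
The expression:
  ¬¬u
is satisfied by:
  {u: True}


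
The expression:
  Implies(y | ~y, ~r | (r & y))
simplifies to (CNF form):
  y | ~r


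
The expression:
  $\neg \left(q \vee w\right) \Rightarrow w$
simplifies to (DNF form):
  $q \vee w$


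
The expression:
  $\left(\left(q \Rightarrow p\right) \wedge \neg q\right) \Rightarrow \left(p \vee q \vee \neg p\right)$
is always true.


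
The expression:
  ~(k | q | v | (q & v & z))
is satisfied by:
  {q: False, v: False, k: False}


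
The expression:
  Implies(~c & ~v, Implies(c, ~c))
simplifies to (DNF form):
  True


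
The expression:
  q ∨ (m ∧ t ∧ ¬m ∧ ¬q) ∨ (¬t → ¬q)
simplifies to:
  True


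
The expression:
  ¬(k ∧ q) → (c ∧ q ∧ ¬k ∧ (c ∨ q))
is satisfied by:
  {k: True, c: True, q: True}
  {k: True, q: True, c: False}
  {c: True, q: True, k: False}


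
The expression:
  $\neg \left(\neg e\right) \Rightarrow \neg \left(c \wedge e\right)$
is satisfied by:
  {c: False, e: False}
  {e: True, c: False}
  {c: True, e: False}


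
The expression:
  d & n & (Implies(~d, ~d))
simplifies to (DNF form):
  d & n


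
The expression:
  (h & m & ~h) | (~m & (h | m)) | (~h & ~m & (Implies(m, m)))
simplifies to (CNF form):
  ~m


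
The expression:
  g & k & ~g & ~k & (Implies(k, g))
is never true.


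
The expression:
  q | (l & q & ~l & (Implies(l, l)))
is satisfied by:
  {q: True}


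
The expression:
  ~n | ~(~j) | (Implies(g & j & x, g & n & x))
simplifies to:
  True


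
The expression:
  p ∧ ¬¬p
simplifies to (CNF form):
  p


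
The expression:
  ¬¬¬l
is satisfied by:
  {l: False}


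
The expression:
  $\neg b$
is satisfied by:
  {b: False}


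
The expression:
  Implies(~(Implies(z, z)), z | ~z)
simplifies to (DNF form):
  True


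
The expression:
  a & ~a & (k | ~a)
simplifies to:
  False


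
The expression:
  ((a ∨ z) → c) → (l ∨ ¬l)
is always true.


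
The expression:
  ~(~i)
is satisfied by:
  {i: True}


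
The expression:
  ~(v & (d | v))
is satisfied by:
  {v: False}


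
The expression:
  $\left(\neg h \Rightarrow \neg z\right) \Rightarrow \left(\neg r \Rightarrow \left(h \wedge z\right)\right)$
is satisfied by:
  {r: True, z: True}
  {r: True, z: False}
  {z: True, r: False}


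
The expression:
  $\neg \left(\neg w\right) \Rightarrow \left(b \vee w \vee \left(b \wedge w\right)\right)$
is always true.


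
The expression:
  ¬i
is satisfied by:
  {i: False}


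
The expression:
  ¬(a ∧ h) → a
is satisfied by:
  {a: True}


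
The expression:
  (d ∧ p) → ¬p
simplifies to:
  ¬d ∨ ¬p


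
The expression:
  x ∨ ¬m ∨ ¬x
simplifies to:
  True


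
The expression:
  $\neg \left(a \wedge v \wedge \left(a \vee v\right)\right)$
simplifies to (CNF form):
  $\neg a \vee \neg v$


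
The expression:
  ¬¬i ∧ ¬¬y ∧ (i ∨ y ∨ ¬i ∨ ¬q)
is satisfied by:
  {i: True, y: True}


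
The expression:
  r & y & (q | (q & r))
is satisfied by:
  {r: True, y: True, q: True}


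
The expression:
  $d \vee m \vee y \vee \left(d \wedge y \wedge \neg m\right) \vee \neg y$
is always true.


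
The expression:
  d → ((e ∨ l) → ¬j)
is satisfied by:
  {e: False, l: False, d: False, j: False}
  {l: True, j: False, e: False, d: False}
  {e: True, j: False, l: False, d: False}
  {l: True, e: True, j: False, d: False}
  {j: True, e: False, l: False, d: False}
  {j: True, l: True, e: False, d: False}
  {j: True, e: True, l: False, d: False}
  {j: True, l: True, e: True, d: False}
  {d: True, j: False, e: False, l: False}
  {d: True, l: True, j: False, e: False}
  {d: True, e: True, j: False, l: False}
  {d: True, l: True, e: True, j: False}
  {d: True, j: True, e: False, l: False}


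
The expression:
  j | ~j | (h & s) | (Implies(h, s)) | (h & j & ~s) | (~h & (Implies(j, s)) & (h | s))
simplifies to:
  True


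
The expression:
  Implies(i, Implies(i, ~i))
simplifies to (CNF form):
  ~i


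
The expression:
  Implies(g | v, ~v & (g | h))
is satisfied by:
  {v: False}


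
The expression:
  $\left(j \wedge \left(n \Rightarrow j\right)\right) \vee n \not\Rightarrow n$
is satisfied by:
  {j: True}


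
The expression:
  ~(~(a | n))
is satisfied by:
  {n: True, a: True}
  {n: True, a: False}
  {a: True, n: False}


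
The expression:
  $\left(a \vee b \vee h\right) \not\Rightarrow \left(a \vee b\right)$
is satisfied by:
  {h: True, b: False, a: False}


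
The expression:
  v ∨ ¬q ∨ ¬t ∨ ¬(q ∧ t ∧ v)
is always true.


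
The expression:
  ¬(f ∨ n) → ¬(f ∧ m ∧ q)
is always true.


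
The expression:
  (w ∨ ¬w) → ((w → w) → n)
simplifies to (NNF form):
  n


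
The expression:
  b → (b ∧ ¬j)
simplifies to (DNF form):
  ¬b ∨ ¬j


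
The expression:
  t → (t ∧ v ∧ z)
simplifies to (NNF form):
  (v ∧ z) ∨ ¬t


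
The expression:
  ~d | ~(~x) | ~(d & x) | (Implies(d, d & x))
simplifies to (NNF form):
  True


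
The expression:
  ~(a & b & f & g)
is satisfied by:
  {g: False, a: False, b: False, f: False}
  {f: True, g: False, a: False, b: False}
  {b: True, g: False, a: False, f: False}
  {f: True, b: True, g: False, a: False}
  {a: True, f: False, g: False, b: False}
  {f: True, a: True, g: False, b: False}
  {b: True, a: True, f: False, g: False}
  {f: True, b: True, a: True, g: False}
  {g: True, b: False, a: False, f: False}
  {f: True, g: True, b: False, a: False}
  {b: True, g: True, f: False, a: False}
  {f: True, b: True, g: True, a: False}
  {a: True, g: True, b: False, f: False}
  {f: True, a: True, g: True, b: False}
  {b: True, a: True, g: True, f: False}


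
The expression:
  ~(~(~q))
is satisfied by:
  {q: False}


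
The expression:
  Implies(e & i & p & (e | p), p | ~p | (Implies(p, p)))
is always true.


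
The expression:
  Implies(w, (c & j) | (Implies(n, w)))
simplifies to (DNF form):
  True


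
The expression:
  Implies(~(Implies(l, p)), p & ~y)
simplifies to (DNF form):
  p | ~l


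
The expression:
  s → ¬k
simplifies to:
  ¬k ∨ ¬s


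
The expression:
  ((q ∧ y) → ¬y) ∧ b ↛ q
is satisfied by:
  {b: True, q: False}


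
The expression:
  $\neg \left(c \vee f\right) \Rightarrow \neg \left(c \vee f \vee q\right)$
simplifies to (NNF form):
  $c \vee f \vee \neg q$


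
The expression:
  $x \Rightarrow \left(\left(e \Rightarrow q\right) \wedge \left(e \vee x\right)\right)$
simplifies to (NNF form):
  $q \vee \neg e \vee \neg x$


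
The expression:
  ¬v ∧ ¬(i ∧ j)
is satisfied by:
  {v: False, i: False, j: False}
  {j: True, v: False, i: False}
  {i: True, v: False, j: False}


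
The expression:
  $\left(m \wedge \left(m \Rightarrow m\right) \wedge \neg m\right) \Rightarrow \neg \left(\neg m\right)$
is always true.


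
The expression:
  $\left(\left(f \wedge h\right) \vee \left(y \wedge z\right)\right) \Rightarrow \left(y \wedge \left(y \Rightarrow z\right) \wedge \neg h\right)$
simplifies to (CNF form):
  $\left(\neg f \vee \neg h\right) \wedge \left(\neg f \vee \neg h \vee \neg y\right) \wedge \left(\neg f \vee \neg h \vee \neg z\right) \wedge \left(\neg h \vee \neg y \vee \neg z\right)$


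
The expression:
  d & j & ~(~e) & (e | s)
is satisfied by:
  {j: True, e: True, d: True}


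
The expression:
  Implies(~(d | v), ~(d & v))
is always true.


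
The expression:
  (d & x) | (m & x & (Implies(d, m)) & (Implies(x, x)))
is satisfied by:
  {d: True, m: True, x: True}
  {d: True, x: True, m: False}
  {m: True, x: True, d: False}


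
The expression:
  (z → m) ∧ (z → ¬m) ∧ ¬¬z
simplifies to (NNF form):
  False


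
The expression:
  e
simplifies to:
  e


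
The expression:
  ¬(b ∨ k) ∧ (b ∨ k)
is never true.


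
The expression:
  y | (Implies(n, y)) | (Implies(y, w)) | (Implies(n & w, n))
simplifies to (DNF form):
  True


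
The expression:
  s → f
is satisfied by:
  {f: True, s: False}
  {s: False, f: False}
  {s: True, f: True}


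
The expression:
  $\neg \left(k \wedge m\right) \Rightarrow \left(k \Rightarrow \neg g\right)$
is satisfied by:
  {m: True, g: False, k: False}
  {g: False, k: False, m: False}
  {m: True, k: True, g: False}
  {k: True, g: False, m: False}
  {m: True, g: True, k: False}
  {g: True, m: False, k: False}
  {m: True, k: True, g: True}


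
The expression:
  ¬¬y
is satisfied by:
  {y: True}


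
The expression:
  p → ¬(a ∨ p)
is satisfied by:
  {p: False}


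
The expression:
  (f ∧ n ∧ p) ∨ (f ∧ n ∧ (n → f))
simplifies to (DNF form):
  f ∧ n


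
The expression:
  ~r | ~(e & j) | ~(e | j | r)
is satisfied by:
  {e: False, r: False, j: False}
  {j: True, e: False, r: False}
  {r: True, e: False, j: False}
  {j: True, r: True, e: False}
  {e: True, j: False, r: False}
  {j: True, e: True, r: False}
  {r: True, e: True, j: False}


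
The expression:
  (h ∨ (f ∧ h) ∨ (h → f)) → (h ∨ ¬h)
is always true.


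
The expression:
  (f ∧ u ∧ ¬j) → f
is always true.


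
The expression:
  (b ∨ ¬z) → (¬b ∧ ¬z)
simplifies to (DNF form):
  ¬b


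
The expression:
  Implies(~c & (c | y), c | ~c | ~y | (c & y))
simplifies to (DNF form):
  True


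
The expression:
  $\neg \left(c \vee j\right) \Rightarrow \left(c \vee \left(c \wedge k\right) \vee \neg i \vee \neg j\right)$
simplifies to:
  $\text{True}$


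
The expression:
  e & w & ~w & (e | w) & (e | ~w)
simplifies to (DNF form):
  False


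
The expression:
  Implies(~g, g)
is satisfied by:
  {g: True}


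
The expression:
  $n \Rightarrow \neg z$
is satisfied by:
  {z: False, n: False}
  {n: True, z: False}
  {z: True, n: False}


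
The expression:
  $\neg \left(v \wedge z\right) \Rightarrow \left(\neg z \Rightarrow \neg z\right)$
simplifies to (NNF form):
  $\text{True}$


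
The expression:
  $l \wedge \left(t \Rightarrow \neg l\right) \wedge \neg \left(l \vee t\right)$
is never true.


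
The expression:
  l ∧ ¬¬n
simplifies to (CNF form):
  l ∧ n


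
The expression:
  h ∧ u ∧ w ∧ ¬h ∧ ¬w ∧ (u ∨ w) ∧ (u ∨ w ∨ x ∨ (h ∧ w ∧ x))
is never true.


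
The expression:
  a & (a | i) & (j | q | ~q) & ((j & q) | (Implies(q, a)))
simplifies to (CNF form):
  a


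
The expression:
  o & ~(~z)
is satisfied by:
  {z: True, o: True}


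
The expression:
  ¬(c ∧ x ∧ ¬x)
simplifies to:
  True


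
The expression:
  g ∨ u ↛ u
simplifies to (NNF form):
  g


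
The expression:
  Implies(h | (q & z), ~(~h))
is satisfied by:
  {h: True, q: False, z: False}
  {h: False, q: False, z: False}
  {z: True, h: True, q: False}
  {z: True, h: False, q: False}
  {q: True, h: True, z: False}
  {q: True, h: False, z: False}
  {q: True, z: True, h: True}


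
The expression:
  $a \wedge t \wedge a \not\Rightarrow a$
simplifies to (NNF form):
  $\text{False}$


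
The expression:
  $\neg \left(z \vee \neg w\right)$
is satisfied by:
  {w: True, z: False}


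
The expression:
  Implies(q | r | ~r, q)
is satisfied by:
  {q: True}


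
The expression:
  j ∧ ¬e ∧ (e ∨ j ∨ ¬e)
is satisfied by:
  {j: True, e: False}


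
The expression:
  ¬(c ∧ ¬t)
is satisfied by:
  {t: True, c: False}
  {c: False, t: False}
  {c: True, t: True}


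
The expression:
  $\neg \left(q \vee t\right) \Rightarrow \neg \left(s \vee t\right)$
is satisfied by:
  {t: True, q: True, s: False}
  {t: True, s: False, q: False}
  {q: True, s: False, t: False}
  {q: False, s: False, t: False}
  {t: True, q: True, s: True}
  {t: True, s: True, q: False}
  {q: True, s: True, t: False}


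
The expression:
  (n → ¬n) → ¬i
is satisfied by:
  {n: True, i: False}
  {i: False, n: False}
  {i: True, n: True}


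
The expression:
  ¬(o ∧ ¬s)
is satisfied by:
  {s: True, o: False}
  {o: False, s: False}
  {o: True, s: True}


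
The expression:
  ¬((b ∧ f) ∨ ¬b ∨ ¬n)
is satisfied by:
  {b: True, n: True, f: False}


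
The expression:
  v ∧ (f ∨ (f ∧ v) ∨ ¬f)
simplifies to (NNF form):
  v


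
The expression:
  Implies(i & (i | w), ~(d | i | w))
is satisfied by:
  {i: False}


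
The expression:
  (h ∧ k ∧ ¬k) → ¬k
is always true.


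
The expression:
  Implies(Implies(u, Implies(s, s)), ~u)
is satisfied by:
  {u: False}


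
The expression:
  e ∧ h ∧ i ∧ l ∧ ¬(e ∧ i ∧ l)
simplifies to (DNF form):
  False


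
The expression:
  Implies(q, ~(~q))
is always true.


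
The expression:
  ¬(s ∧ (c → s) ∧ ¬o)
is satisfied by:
  {o: True, s: False}
  {s: False, o: False}
  {s: True, o: True}


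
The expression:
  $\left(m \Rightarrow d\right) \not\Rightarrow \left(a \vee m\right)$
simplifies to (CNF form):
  $\neg a \wedge \neg m$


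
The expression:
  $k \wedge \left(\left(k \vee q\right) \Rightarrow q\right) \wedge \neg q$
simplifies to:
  $\text{False}$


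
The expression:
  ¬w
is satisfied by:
  {w: False}


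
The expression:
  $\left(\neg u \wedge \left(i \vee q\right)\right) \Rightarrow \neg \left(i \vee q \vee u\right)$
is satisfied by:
  {u: True, i: False, q: False}
  {q: True, u: True, i: False}
  {u: True, i: True, q: False}
  {q: True, u: True, i: True}
  {q: False, i: False, u: False}


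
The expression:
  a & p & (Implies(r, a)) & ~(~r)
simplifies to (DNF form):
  a & p & r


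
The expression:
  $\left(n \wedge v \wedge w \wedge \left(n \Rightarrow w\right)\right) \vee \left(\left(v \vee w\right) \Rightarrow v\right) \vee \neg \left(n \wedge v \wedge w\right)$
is always true.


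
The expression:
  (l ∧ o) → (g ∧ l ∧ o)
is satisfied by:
  {g: True, l: False, o: False}
  {l: False, o: False, g: False}
  {o: True, g: True, l: False}
  {o: True, l: False, g: False}
  {g: True, l: True, o: False}
  {l: True, g: False, o: False}
  {o: True, l: True, g: True}


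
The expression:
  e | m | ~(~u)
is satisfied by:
  {u: True, m: True, e: True}
  {u: True, m: True, e: False}
  {u: True, e: True, m: False}
  {u: True, e: False, m: False}
  {m: True, e: True, u: False}
  {m: True, e: False, u: False}
  {e: True, m: False, u: False}


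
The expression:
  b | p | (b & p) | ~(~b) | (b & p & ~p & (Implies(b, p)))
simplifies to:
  b | p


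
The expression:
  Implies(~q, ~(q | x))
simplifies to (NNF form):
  q | ~x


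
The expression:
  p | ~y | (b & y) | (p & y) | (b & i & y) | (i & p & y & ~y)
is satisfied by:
  {b: True, p: True, y: False}
  {b: True, p: False, y: False}
  {p: True, b: False, y: False}
  {b: False, p: False, y: False}
  {b: True, y: True, p: True}
  {b: True, y: True, p: False}
  {y: True, p: True, b: False}


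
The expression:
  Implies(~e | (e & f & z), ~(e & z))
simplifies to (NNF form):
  ~e | ~f | ~z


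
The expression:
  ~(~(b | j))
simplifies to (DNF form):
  b | j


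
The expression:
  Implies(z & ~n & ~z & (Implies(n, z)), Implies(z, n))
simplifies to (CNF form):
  True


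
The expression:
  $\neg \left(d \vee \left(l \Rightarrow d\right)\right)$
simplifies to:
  $l \wedge \neg d$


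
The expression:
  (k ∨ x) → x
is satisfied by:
  {x: True, k: False}
  {k: False, x: False}
  {k: True, x: True}


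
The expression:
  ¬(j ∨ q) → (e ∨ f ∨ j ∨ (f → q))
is always true.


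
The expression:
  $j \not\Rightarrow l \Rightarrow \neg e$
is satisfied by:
  {l: True, e: False, j: False}
  {e: False, j: False, l: False}
  {j: True, l: True, e: False}
  {j: True, e: False, l: False}
  {l: True, e: True, j: False}
  {e: True, l: False, j: False}
  {j: True, e: True, l: True}


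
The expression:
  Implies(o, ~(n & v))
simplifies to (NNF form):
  ~n | ~o | ~v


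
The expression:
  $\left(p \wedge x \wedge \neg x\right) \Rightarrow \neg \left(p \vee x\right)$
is always true.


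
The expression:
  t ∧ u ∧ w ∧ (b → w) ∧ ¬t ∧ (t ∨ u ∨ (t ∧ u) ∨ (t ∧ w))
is never true.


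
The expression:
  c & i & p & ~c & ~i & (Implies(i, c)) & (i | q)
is never true.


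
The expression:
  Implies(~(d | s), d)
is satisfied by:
  {d: True, s: True}
  {d: True, s: False}
  {s: True, d: False}


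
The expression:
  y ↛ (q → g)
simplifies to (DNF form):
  q ∧ y ∧ ¬g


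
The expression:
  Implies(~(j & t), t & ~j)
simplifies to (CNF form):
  t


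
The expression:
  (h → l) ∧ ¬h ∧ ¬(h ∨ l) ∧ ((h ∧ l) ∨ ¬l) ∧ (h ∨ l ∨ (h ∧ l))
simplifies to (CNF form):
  False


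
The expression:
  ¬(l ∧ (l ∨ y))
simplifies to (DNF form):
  ¬l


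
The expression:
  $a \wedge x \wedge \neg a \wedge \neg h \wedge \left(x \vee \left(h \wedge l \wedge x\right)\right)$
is never true.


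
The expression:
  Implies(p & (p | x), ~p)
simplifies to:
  ~p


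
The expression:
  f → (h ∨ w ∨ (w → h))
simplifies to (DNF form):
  True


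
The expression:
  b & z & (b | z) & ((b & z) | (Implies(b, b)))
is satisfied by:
  {z: True, b: True}


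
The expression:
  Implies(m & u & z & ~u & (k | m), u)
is always true.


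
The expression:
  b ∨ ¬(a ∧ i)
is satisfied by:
  {b: True, a: False, i: False}
  {a: False, i: False, b: False}
  {b: True, i: True, a: False}
  {i: True, a: False, b: False}
  {b: True, a: True, i: False}
  {a: True, b: False, i: False}
  {b: True, i: True, a: True}


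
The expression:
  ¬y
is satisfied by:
  {y: False}


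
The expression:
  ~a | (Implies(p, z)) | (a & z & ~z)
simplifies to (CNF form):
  z | ~a | ~p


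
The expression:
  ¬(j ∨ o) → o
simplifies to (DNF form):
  j ∨ o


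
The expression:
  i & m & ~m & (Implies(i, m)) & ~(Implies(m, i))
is never true.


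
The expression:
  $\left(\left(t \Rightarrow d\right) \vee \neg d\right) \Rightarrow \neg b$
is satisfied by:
  {b: False}


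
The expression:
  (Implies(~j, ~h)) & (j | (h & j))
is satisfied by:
  {j: True}


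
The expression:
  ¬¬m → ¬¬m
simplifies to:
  True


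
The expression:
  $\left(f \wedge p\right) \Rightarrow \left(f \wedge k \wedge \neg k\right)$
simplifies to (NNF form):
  $\neg f \vee \neg p$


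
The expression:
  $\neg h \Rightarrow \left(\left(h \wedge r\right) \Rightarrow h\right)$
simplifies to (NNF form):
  $\text{True}$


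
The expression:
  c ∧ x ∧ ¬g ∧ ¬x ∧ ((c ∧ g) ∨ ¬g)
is never true.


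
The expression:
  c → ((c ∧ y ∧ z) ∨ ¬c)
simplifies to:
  (y ∧ z) ∨ ¬c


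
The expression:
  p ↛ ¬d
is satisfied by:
  {p: True, d: True}


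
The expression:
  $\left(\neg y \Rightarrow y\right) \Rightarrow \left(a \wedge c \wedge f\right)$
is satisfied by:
  {a: True, c: True, f: True, y: False}
  {a: True, c: True, f: False, y: False}
  {a: True, f: True, c: False, y: False}
  {a: True, f: False, c: False, y: False}
  {c: True, f: True, a: False, y: False}
  {c: True, a: False, f: False, y: False}
  {c: False, f: True, a: False, y: False}
  {c: False, a: False, f: False, y: False}
  {a: True, y: True, c: True, f: True}


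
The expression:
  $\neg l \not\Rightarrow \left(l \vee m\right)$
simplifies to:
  $\neg l \wedge \neg m$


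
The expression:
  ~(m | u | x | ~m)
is never true.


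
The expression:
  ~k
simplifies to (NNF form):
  ~k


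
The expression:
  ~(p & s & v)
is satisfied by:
  {s: False, v: False, p: False}
  {p: True, s: False, v: False}
  {v: True, s: False, p: False}
  {p: True, v: True, s: False}
  {s: True, p: False, v: False}
  {p: True, s: True, v: False}
  {v: True, s: True, p: False}


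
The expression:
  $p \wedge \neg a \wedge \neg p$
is never true.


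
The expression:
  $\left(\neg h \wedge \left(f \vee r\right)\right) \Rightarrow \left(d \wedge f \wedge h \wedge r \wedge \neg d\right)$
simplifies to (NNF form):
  $h \vee \left(\neg f \wedge \neg r\right)$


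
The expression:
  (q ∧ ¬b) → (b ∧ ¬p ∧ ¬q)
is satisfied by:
  {b: True, q: False}
  {q: False, b: False}
  {q: True, b: True}


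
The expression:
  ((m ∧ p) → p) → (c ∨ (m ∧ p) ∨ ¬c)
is always true.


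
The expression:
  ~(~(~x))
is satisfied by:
  {x: False}


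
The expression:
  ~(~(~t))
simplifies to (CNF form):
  ~t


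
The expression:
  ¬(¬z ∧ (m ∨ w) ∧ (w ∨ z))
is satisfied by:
  {z: True, w: False}
  {w: False, z: False}
  {w: True, z: True}


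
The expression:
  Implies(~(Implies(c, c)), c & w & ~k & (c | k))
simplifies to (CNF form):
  True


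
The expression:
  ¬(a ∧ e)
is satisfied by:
  {e: False, a: False}
  {a: True, e: False}
  {e: True, a: False}


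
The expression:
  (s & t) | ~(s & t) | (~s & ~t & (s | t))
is always true.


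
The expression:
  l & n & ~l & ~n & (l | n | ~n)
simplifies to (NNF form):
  False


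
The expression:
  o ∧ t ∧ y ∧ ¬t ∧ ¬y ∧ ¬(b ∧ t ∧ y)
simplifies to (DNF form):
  False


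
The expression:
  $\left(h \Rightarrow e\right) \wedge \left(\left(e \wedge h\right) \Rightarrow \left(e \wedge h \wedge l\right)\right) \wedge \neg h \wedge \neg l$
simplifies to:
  $\neg h \wedge \neg l$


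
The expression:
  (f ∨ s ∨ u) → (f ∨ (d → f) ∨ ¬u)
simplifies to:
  f ∨ ¬d ∨ ¬u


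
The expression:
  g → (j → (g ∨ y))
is always true.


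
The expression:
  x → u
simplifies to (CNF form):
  u ∨ ¬x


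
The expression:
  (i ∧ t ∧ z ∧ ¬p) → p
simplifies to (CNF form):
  p ∨ ¬i ∨ ¬t ∨ ¬z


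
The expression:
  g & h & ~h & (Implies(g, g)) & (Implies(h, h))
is never true.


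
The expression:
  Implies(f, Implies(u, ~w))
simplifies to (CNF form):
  ~f | ~u | ~w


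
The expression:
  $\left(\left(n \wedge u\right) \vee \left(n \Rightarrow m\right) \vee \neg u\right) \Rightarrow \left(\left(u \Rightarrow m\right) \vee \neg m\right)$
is always true.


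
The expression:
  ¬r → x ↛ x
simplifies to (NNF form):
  r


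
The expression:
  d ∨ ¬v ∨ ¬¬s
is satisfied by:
  {s: True, d: True, v: False}
  {s: True, v: False, d: False}
  {d: True, v: False, s: False}
  {d: False, v: False, s: False}
  {s: True, d: True, v: True}
  {s: True, v: True, d: False}
  {d: True, v: True, s: False}


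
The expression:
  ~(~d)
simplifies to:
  d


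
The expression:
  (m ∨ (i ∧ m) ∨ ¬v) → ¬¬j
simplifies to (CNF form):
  (j ∨ v) ∧ (j ∨ ¬m)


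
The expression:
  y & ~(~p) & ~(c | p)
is never true.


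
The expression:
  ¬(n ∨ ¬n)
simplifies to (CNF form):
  False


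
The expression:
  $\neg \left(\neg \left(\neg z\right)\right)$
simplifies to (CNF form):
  $\neg z$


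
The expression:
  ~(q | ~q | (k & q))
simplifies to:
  False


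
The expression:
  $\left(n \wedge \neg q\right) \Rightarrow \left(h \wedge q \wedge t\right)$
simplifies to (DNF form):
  $q \vee \neg n$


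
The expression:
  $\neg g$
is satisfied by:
  {g: False}


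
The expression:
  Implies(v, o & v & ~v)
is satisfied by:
  {v: False}


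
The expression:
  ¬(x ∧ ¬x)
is always true.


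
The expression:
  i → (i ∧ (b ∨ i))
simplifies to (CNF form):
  True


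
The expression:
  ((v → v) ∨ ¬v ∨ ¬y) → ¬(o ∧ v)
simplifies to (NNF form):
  ¬o ∨ ¬v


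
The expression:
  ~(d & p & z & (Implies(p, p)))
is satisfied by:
  {p: False, z: False, d: False}
  {d: True, p: False, z: False}
  {z: True, p: False, d: False}
  {d: True, z: True, p: False}
  {p: True, d: False, z: False}
  {d: True, p: True, z: False}
  {z: True, p: True, d: False}


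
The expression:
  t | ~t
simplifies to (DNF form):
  True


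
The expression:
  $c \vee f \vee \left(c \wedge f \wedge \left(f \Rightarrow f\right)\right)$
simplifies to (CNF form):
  $c \vee f$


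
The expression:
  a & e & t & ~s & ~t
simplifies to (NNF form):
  False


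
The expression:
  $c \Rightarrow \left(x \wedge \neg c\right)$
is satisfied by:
  {c: False}


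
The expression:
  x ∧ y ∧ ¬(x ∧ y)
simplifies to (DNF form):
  False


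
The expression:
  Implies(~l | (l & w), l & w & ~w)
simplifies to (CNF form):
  l & ~w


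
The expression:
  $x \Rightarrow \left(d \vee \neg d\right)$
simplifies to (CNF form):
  $\text{True}$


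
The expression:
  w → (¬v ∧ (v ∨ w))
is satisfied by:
  {w: False, v: False}
  {v: True, w: False}
  {w: True, v: False}


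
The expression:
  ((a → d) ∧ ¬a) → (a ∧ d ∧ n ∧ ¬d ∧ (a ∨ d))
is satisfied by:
  {a: True}


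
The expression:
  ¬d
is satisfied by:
  {d: False}


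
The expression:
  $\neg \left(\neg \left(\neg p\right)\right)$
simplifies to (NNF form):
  $\neg p$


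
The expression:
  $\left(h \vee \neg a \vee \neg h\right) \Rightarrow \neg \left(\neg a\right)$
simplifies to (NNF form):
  $a$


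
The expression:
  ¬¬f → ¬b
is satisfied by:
  {b: False, f: False}
  {f: True, b: False}
  {b: True, f: False}


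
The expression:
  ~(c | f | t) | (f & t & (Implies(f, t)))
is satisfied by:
  {f: True, t: True, c: False}
  {f: True, t: True, c: True}
  {c: False, f: False, t: False}


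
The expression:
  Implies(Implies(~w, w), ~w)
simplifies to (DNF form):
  ~w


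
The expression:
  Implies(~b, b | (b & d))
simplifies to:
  b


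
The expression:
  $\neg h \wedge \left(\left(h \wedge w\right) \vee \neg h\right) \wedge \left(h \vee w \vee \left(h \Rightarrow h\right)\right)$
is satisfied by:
  {h: False}


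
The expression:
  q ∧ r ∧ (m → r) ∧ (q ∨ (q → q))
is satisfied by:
  {r: True, q: True}


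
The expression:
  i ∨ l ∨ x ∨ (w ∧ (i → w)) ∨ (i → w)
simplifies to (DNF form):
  True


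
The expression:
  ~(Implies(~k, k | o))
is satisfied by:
  {o: False, k: False}


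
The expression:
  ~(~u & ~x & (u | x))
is always true.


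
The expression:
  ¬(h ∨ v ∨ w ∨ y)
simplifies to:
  ¬h ∧ ¬v ∧ ¬w ∧ ¬y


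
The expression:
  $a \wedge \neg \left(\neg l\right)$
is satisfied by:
  {a: True, l: True}


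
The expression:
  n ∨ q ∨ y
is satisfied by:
  {n: True, y: True, q: True}
  {n: True, y: True, q: False}
  {n: True, q: True, y: False}
  {n: True, q: False, y: False}
  {y: True, q: True, n: False}
  {y: True, q: False, n: False}
  {q: True, y: False, n: False}


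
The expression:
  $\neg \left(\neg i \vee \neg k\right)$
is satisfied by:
  {i: True, k: True}


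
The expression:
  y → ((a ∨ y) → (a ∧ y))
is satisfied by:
  {a: True, y: False}
  {y: False, a: False}
  {y: True, a: True}


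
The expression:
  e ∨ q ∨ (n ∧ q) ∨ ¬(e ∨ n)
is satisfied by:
  {q: True, e: True, n: False}
  {q: True, e: False, n: False}
  {e: True, q: False, n: False}
  {q: False, e: False, n: False}
  {n: True, q: True, e: True}
  {n: True, q: True, e: False}
  {n: True, e: True, q: False}


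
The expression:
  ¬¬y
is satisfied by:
  {y: True}


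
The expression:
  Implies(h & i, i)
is always true.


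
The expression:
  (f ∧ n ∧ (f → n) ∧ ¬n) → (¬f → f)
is always true.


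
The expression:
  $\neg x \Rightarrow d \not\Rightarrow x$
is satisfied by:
  {x: True, d: True}
  {x: True, d: False}
  {d: True, x: False}


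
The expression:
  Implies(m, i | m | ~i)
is always true.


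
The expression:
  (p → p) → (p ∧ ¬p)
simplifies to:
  False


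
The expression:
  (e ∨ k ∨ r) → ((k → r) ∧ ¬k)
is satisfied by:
  {k: False}


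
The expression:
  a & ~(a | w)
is never true.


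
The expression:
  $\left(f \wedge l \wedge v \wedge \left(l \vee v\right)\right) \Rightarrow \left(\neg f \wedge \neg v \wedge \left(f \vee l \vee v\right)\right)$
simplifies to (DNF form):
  $\neg f \vee \neg l \vee \neg v$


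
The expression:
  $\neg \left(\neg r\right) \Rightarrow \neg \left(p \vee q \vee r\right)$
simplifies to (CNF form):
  $\neg r$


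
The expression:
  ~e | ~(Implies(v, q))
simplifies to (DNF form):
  ~e | (v & ~q)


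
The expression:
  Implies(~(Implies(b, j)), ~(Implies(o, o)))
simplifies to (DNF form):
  j | ~b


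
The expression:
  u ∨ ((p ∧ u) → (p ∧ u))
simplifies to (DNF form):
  True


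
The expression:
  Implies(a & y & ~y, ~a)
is always true.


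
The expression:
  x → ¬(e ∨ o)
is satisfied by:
  {o: False, x: False, e: False}
  {e: True, o: False, x: False}
  {o: True, e: False, x: False}
  {e: True, o: True, x: False}
  {x: True, e: False, o: False}


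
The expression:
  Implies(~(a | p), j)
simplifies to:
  a | j | p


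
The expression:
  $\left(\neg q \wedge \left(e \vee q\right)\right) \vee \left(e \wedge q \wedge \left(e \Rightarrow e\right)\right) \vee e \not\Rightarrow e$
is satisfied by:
  {e: True}


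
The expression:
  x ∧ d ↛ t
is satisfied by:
  {d: True, x: True, t: False}


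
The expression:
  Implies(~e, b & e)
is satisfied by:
  {e: True}


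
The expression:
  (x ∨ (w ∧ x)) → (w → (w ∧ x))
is always true.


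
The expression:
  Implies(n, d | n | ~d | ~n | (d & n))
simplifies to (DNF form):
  True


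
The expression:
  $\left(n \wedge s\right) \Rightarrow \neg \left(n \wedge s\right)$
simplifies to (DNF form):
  $\neg n \vee \neg s$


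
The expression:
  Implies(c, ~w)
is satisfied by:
  {w: False, c: False}
  {c: True, w: False}
  {w: True, c: False}


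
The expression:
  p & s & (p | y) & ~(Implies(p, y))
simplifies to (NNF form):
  p & s & ~y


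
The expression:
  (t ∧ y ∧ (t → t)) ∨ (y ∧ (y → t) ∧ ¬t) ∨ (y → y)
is always true.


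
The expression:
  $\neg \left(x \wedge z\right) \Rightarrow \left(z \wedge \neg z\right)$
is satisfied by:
  {z: True, x: True}


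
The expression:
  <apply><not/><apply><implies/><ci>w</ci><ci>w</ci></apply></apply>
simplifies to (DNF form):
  <false/>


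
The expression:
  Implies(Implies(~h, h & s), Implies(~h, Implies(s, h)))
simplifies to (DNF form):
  True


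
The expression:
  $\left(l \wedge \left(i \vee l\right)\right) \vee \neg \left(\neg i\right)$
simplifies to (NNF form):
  $i \vee l$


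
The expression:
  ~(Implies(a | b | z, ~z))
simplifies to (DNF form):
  z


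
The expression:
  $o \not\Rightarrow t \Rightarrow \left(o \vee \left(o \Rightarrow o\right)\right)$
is always true.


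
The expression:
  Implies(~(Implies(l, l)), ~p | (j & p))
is always true.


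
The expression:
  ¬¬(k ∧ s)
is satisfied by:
  {s: True, k: True}


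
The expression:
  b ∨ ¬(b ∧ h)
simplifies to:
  True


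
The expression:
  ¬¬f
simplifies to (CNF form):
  f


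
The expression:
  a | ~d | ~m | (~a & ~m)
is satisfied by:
  {a: True, m: False, d: False}
  {m: False, d: False, a: False}
  {a: True, d: True, m: False}
  {d: True, m: False, a: False}
  {a: True, m: True, d: False}
  {m: True, a: False, d: False}
  {a: True, d: True, m: True}


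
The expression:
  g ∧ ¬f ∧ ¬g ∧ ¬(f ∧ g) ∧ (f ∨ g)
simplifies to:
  False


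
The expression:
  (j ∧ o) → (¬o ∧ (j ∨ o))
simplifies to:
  ¬j ∨ ¬o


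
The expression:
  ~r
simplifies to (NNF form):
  ~r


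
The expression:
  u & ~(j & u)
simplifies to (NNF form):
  u & ~j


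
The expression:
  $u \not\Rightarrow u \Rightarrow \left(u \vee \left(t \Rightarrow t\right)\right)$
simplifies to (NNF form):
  $\text{True}$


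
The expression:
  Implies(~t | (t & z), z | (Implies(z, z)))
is always true.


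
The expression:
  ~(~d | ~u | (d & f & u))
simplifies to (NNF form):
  d & u & ~f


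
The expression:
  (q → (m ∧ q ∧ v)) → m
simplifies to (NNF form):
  m ∨ q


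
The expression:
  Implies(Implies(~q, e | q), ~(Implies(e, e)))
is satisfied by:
  {q: False, e: False}


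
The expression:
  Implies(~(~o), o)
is always true.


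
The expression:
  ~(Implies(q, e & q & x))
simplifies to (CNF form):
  q & (~e | ~x)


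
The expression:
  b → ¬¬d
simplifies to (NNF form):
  d ∨ ¬b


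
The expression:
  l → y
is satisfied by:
  {y: True, l: False}
  {l: False, y: False}
  {l: True, y: True}


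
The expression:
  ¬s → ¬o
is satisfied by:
  {s: True, o: False}
  {o: False, s: False}
  {o: True, s: True}


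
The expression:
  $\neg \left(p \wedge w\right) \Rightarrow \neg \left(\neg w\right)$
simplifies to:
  $w$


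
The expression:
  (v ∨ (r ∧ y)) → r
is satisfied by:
  {r: True, v: False}
  {v: False, r: False}
  {v: True, r: True}


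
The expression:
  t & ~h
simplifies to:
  t & ~h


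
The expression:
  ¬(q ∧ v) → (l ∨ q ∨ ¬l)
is always true.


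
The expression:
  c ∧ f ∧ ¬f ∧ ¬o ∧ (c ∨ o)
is never true.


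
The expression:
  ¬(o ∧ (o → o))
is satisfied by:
  {o: False}


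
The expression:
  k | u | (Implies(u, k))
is always true.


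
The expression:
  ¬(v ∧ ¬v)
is always true.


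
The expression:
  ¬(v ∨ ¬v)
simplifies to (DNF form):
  False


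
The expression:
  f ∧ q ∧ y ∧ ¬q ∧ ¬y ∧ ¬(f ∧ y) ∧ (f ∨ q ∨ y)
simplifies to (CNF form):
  False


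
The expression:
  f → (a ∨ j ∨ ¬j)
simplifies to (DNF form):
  True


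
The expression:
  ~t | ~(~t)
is always true.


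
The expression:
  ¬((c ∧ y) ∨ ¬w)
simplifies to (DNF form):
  (w ∧ ¬c) ∨ (w ∧ ¬y)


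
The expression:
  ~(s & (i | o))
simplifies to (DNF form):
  ~s | (~i & ~o)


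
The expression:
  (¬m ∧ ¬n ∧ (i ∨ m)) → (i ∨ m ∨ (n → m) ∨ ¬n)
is always true.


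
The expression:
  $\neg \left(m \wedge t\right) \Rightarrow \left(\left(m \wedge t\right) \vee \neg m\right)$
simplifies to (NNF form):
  $t \vee \neg m$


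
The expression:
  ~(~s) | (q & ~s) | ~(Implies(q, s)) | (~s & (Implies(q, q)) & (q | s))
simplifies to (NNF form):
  q | s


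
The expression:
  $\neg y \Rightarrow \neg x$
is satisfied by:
  {y: True, x: False}
  {x: False, y: False}
  {x: True, y: True}


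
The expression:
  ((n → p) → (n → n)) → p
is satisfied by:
  {p: True}


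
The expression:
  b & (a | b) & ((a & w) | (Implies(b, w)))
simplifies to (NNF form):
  b & w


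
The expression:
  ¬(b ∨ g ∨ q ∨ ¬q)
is never true.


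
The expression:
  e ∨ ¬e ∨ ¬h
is always true.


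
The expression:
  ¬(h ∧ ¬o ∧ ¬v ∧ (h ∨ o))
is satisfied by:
  {o: True, v: True, h: False}
  {o: True, h: False, v: False}
  {v: True, h: False, o: False}
  {v: False, h: False, o: False}
  {o: True, v: True, h: True}
  {o: True, h: True, v: False}
  {v: True, h: True, o: False}


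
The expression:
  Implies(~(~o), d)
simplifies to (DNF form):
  d | ~o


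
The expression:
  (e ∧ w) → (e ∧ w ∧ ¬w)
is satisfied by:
  {w: False, e: False}
  {e: True, w: False}
  {w: True, e: False}


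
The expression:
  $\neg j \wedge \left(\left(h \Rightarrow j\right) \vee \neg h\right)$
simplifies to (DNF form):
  $\neg h \wedge \neg j$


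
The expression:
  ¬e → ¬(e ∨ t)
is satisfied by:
  {e: True, t: False}
  {t: False, e: False}
  {t: True, e: True}


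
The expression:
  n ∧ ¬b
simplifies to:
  n ∧ ¬b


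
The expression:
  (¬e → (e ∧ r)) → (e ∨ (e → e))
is always true.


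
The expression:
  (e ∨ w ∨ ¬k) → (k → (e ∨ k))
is always true.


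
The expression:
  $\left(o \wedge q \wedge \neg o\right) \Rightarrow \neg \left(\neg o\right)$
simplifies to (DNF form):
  $\text{True}$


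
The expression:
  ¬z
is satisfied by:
  {z: False}


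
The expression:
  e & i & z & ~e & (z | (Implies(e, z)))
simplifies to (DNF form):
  False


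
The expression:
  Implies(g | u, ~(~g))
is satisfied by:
  {g: True, u: False}
  {u: False, g: False}
  {u: True, g: True}


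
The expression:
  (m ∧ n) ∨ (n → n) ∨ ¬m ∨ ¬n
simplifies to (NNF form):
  True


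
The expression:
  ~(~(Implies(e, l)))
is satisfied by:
  {l: True, e: False}
  {e: False, l: False}
  {e: True, l: True}


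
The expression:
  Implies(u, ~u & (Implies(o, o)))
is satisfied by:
  {u: False}


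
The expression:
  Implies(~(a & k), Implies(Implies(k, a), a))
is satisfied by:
  {a: True, k: True}
  {a: True, k: False}
  {k: True, a: False}


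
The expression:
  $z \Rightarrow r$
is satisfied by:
  {r: True, z: False}
  {z: False, r: False}
  {z: True, r: True}


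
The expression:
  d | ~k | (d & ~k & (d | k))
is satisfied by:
  {d: True, k: False}
  {k: False, d: False}
  {k: True, d: True}


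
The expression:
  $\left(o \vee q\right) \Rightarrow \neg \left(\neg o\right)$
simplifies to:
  $o \vee \neg q$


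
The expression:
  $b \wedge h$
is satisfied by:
  {h: True, b: True}


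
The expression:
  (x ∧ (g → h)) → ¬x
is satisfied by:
  {g: True, h: False, x: False}
  {h: False, x: False, g: False}
  {g: True, h: True, x: False}
  {h: True, g: False, x: False}
  {x: True, g: True, h: False}


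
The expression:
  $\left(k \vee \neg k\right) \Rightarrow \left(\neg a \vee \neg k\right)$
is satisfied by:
  {k: False, a: False}
  {a: True, k: False}
  {k: True, a: False}


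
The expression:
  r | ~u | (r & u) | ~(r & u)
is always true.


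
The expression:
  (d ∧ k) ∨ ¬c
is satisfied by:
  {d: True, k: True, c: False}
  {d: True, k: False, c: False}
  {k: True, d: False, c: False}
  {d: False, k: False, c: False}
  {d: True, c: True, k: True}


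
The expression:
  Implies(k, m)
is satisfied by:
  {m: True, k: False}
  {k: False, m: False}
  {k: True, m: True}


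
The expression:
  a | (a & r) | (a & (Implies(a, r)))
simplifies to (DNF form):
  a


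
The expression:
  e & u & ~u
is never true.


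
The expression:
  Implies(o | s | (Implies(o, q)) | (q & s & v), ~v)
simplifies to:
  ~v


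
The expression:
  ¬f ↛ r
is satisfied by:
  {r: True, f: False}
  {f: False, r: False}
  {f: True, r: True}


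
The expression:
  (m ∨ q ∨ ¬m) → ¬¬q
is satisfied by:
  {q: True}
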